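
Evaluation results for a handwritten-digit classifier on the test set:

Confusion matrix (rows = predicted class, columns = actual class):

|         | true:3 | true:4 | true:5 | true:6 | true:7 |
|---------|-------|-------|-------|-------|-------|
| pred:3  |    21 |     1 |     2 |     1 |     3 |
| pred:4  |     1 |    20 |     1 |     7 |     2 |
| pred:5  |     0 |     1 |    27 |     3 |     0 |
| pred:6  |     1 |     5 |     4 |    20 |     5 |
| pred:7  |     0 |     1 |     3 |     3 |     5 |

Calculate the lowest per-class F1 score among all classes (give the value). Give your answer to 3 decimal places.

Per-class F1 score (2·TP/(2·TP+FP+FN)):
  3: TP=21, FP=1+2+1+3=7, FN=1+0+1+0=2 → 42/51 = 0.8235
  4: TP=20, FP=1+1+7+2=11, FN=1+1+5+1=8 → 40/59 = 0.6780
  5: TP=27, FP=0+1+3+0=4, FN=2+1+4+3=10 → 54/68 = 0.7941
  6: TP=20, FP=1+5+4+5=15, FN=1+7+3+3=14 → 40/69 = 0.5797
  7: TP=5, FP=0+1+3+3=7, FN=3+2+0+5=10 → 10/27 = 0.3704
Lowest is class '7' with F1 score = 0.370.

0.370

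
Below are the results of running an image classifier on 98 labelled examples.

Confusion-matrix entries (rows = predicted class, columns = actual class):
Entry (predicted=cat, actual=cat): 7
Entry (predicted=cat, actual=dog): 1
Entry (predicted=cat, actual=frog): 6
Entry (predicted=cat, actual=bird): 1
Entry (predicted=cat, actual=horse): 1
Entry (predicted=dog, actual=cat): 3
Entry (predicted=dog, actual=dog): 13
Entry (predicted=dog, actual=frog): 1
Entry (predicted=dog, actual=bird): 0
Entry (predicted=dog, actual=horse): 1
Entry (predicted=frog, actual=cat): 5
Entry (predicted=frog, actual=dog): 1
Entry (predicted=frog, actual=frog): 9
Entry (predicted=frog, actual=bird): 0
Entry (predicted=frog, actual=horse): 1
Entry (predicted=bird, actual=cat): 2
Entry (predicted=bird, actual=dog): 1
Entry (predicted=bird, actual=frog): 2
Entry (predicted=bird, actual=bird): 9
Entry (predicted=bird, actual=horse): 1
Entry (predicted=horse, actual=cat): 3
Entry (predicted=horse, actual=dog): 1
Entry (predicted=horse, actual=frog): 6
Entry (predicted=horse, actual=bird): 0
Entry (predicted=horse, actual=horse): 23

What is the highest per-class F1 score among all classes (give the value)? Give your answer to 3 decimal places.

0.767

Per-class F1 score (2·TP/(2·TP+FP+FN)):
  cat: TP=7, FP=1+6+1+1=9, FN=3+5+2+3=13 → 14/36 = 0.3889
  dog: TP=13, FP=3+1+0+1=5, FN=1+1+1+1=4 → 26/35 = 0.7429
  frog: TP=9, FP=5+1+0+1=7, FN=6+1+2+6=15 → 18/40 = 0.4500
  bird: TP=9, FP=2+1+2+1=6, FN=1+0+0+0=1 → 18/25 = 0.7200
  horse: TP=23, FP=3+1+6+0=10, FN=1+1+1+1=4 → 46/60 = 0.7667
Highest is class 'horse' with F1 score = 0.767.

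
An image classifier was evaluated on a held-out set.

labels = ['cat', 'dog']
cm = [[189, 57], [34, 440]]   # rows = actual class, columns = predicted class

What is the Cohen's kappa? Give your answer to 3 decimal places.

0.713

Observed agreement pₒ = trace/N = 629/720 = 0.8736
Expected agreement pₑ = Σ (rowᵢ·colᵢ)/N² = (246·223 + 474·497)/720² = 0.5603
κ = (pₒ − pₑ)/(1 − pₑ) = (0.8736 − 0.5603)/(1 − 0.5603) = 0.713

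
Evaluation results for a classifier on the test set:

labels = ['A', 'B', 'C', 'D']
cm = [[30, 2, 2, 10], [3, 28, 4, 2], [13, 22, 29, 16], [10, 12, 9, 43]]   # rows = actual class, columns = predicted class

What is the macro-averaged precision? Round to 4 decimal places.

0.5595

Per-class precision (TP/(TP+FP)):
  A: TP=30, FP=3+13+10=26 → 30/56 = 0.53571
  B: TP=28, FP=2+22+12=36 → 28/64 = 0.43750
  C: TP=29, FP=2+4+9=15 → 29/44 = 0.65909
  D: TP=43, FP=10+2+16=28 → 43/71 = 0.60563
Macro-precision = mean = (0.53571 + 0.43750 + 0.65909 + 0.60563) / 4 = 0.5595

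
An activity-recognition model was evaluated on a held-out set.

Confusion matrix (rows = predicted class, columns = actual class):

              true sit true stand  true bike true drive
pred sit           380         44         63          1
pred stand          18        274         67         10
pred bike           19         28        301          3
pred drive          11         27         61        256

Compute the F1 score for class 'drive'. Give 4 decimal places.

One-vs-rest for 'drive': TP = diagonal; FP = other classes predicted 'drive'; FN = 'drive' predicted as other.
F1 score = 2·TP/(2·TP+FP+FN).
drive: TP=256, FP=11+27+61=99, FN=1+10+3=14 → 512/625 = 0.81920

0.8192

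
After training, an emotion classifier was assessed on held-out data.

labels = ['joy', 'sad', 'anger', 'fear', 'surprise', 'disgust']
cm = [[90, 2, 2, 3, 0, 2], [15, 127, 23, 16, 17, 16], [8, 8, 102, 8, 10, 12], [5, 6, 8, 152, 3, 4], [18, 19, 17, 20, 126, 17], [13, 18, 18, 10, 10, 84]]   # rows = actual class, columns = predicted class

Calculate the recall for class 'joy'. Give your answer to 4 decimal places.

0.9091

Take TP from the diagonal, FP from the rest of the 'joy' prediction marginal, FN from the rest of the 'joy' actual marginal.
recall = TP/(TP+FN).
joy: TP=90, FN=2+2+3+0+2=9 → 90/99 = 0.90909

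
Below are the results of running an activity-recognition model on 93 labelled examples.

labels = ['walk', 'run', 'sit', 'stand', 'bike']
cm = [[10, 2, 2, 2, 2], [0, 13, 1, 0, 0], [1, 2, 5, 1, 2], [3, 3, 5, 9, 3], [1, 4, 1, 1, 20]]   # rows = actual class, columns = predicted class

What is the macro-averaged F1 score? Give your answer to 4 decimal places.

0.5862

Per-class F1 score (2·TP/(2·TP+FP+FN)):
  walk: TP=10, FP=0+1+3+1=5, FN=2+2+2+2=8 → 20/33 = 0.60606
  run: TP=13, FP=2+2+3+4=11, FN=0+1+0+0=1 → 26/38 = 0.68421
  sit: TP=5, FP=2+1+5+1=9, FN=1+2+1+2=6 → 10/25 = 0.40000
  stand: TP=9, FP=2+0+1+1=4, FN=3+3+5+3=14 → 18/36 = 0.50000
  bike: TP=20, FP=2+0+2+3=7, FN=1+4+1+1=7 → 40/54 = 0.74074
Macro-F1 score = mean = (0.60606 + 0.68421 + 0.40000 + 0.50000 + 0.74074) / 5 = 0.5862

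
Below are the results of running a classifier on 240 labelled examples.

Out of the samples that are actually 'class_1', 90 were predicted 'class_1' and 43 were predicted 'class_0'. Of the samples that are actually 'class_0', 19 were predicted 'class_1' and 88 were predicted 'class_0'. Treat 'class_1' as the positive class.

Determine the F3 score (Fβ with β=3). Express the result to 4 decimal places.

0.6891

Fβ = (1+β²)·TP / ((1+β²)·TP + β²·FN + FP), with β²=9
= 10·90 / (10·90 + 9·43 + 19) = 0.6891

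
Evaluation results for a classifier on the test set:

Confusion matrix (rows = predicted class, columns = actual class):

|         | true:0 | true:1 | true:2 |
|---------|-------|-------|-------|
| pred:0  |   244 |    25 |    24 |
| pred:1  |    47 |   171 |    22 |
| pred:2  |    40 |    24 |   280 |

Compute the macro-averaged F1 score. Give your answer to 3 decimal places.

Per-class F1 score (2·TP/(2·TP+FP+FN)):
  0: TP=244, FP=25+24=49, FN=47+40=87 → 488/624 = 0.7821
  1: TP=171, FP=47+22=69, FN=25+24=49 → 342/460 = 0.7435
  2: TP=280, FP=40+24=64, FN=24+22=46 → 560/670 = 0.8358
Macro-F1 score = mean = (0.7821 + 0.7435 + 0.8358) / 3 = 0.787

0.787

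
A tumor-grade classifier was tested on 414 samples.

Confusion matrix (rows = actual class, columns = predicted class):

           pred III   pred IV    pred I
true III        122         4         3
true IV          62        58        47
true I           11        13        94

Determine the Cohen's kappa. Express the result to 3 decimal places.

0.503

Observed agreement pₒ = trace/N = 274/414 = 0.6618
Expected agreement pₑ = Σ (rowᵢ·colᵢ)/N² = (129·195 + 167·75 + 118·144)/414² = 0.3190
κ = (pₒ − pₑ)/(1 − pₑ) = (0.6618 − 0.3190)/(1 − 0.3190) = 0.503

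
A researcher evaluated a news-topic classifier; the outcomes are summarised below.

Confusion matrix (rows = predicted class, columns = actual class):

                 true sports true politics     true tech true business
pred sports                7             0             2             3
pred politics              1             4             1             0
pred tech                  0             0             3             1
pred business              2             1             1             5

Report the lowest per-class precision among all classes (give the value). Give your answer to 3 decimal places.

0.556

Per-class precision (TP/(TP+FP)):
  sports: TP=7, FP=0+2+3=5 → 7/12 = 0.5833
  politics: TP=4, FP=1+1+0=2 → 4/6 = 0.6667
  tech: TP=3, FP=0+0+1=1 → 3/4 = 0.7500
  business: TP=5, FP=2+1+1=4 → 5/9 = 0.5556
Lowest is class 'business' with precision = 0.556.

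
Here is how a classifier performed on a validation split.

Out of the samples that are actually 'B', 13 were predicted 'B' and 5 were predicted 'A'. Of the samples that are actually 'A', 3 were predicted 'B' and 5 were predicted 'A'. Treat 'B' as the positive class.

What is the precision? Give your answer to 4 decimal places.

0.8125

Precision = TP/(TP+FP) = 13/(13+3) = 13/16 = 0.8125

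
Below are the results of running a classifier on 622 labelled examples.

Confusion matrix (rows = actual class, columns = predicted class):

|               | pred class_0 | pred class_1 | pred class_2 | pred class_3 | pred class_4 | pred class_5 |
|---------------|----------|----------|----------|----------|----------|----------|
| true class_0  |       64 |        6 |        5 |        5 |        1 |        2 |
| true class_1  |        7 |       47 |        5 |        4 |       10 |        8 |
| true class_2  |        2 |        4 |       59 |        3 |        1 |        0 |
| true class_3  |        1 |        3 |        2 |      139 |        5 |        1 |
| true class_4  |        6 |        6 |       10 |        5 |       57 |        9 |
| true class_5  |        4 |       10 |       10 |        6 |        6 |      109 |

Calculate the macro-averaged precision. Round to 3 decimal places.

0.741

Per-class precision (TP/(TP+FP)):
  class_0: TP=64, FP=7+2+1+6+4=20 → 64/84 = 0.7619
  class_1: TP=47, FP=6+4+3+6+10=29 → 47/76 = 0.6184
  class_2: TP=59, FP=5+5+2+10+10=32 → 59/91 = 0.6484
  class_3: TP=139, FP=5+4+3+5+6=23 → 139/162 = 0.8580
  class_4: TP=57, FP=1+10+1+5+6=23 → 57/80 = 0.7125
  class_5: TP=109, FP=2+8+0+1+9=20 → 109/129 = 0.8450
Macro-precision = mean = (0.7619 + 0.6184 + 0.6484 + 0.8580 + 0.7125 + 0.8450) / 6 = 0.741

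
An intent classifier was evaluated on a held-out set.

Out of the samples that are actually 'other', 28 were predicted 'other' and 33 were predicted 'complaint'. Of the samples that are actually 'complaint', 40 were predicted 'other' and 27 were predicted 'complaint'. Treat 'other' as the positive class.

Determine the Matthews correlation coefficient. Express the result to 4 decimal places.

-0.1381

MCC = (TP·TN − FP·FN) / √((TP+FP)(TP+FN)(TN+FP)(TN+FN))
Numerator = 28·27 − 40·33 = -564
Denominator = √(68·61·67·60) = √16674960 = 4083.4985
MCC = -564 / 4083.4985 = -0.1381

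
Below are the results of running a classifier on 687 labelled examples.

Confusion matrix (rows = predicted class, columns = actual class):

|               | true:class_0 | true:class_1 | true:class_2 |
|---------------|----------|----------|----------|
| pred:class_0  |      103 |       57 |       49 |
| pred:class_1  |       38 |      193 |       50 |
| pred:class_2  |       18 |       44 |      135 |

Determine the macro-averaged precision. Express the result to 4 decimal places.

0.6216

Per-class precision (TP/(TP+FP)):
  class_0: TP=103, FP=57+49=106 → 103/209 = 0.49282
  class_1: TP=193, FP=38+50=88 → 193/281 = 0.68683
  class_2: TP=135, FP=18+44=62 → 135/197 = 0.68528
Macro-precision = mean = (0.49282 + 0.68683 + 0.68528) / 3 = 0.6216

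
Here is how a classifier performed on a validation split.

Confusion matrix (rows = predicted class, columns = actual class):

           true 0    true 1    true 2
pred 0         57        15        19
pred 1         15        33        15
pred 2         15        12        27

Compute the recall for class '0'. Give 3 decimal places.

Treat '0' as positive and all other classes as negative.
recall = TP/(TP+FN).
0: TP=57, FN=15+15=30 → 57/87 = 0.6552

0.655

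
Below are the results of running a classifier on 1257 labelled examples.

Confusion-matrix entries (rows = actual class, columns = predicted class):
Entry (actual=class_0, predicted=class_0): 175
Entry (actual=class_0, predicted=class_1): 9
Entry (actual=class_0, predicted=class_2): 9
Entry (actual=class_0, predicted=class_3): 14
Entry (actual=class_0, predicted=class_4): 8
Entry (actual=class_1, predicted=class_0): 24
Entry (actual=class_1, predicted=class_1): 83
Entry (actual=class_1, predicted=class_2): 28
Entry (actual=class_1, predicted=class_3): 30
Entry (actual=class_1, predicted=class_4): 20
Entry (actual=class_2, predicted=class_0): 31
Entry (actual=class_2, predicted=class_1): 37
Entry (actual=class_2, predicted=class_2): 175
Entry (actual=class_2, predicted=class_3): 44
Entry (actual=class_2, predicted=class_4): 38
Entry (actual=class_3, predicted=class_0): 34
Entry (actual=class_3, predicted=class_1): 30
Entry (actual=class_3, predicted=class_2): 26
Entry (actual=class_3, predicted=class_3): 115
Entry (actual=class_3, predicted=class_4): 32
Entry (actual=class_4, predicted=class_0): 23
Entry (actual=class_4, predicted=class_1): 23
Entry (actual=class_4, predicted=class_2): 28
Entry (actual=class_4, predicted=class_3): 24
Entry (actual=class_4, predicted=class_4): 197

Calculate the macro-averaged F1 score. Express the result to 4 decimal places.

Per-class F1 score (2·TP/(2·TP+FP+FN)):
  class_0: TP=175, FP=24+31+34+23=112, FN=9+9+14+8=40 → 350/502 = 0.69721
  class_1: TP=83, FP=9+37+30+23=99, FN=24+28+30+20=102 → 166/367 = 0.45232
  class_2: TP=175, FP=9+28+26+28=91, FN=31+37+44+38=150 → 350/591 = 0.59222
  class_3: TP=115, FP=14+30+44+24=112, FN=34+30+26+32=122 → 230/464 = 0.49569
  class_4: TP=197, FP=8+20+38+32=98, FN=23+23+28+24=98 → 394/590 = 0.66780
Macro-F1 score = mean = (0.69721 + 0.45232 + 0.59222 + 0.49569 + 0.66780) / 5 = 0.5810

0.5810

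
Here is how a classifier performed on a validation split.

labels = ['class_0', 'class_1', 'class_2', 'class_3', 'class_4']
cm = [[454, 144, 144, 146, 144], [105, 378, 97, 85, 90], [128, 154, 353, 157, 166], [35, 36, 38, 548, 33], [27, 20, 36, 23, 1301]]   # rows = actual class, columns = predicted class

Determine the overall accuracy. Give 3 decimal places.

Accuracy = trace / total = (454+378+353+548+1301=3034) / 4842 = 3034/4842 = 0.627

0.627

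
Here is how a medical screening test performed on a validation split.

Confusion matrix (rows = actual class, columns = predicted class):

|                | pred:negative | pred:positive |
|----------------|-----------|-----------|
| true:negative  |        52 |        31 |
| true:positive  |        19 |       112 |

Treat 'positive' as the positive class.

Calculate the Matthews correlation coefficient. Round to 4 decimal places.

0.4982

MCC = (TP·TN − FP·FN) / √((TP+FP)(TP+FN)(TN+FP)(TN+FN))
Numerator = 112·52 − 31·19 = 5235
Denominator = √(143·131·83·71) = √110393569 = 10506.8344
MCC = 5235 / 10506.8344 = 0.4982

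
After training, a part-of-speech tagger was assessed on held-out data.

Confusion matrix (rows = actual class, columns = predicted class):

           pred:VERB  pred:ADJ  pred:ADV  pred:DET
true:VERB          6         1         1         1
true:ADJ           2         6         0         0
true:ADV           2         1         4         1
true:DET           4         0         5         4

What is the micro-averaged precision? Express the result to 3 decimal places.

0.526

Micro-averaging pools counts across classes: ΣTP=20, ΣFP=18, ΣFN=18.
Micro-precision = TP/(TP+FP) on pooled counts = 0.526 (equals overall accuracy in single-label multiclass).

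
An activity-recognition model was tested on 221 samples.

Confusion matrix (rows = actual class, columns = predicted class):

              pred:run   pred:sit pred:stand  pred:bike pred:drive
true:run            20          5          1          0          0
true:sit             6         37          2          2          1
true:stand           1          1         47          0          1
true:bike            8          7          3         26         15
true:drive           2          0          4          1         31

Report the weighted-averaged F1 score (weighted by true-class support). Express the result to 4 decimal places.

0.7192

Per-class F1 score (2·TP/(2·TP+FP+FN)):
  run: TP=20, FP=6+1+8+2=17, FN=5+1+0+0=6 → 40/63 = 0.63492
  sit: TP=37, FP=5+1+7+0=13, FN=6+2+2+1=11 → 74/98 = 0.75510
  stand: TP=47, FP=1+2+3+4=10, FN=1+1+0+1=3 → 94/107 = 0.87850
  bike: TP=26, FP=0+2+0+1=3, FN=8+7+3+15=33 → 52/88 = 0.59091
  drive: TP=31, FP=0+1+1+15=17, FN=2+0+4+1=7 → 62/86 = 0.72093
Weighted-F1 score = Σ (supportᵢ/N)·F1 scoreᵢ with N=221: (26/221)·0.63492 + (48/221)·0.75510 + (50/221)·0.87850 + (59/221)·0.59091 + (38/221)·0.72093 = 0.7192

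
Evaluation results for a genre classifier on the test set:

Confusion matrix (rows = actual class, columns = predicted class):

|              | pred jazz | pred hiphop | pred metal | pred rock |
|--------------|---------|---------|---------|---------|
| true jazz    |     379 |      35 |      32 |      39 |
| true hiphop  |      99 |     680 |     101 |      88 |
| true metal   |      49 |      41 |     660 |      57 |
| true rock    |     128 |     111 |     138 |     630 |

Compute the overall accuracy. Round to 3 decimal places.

0.719

Accuracy = trace / total = (379+680+660+630=2349) / 3267 = 2349/3267 = 0.719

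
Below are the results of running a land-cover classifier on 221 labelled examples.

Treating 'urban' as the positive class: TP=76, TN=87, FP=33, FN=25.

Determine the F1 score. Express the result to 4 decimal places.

0.7238

Precision = TP/(TP+FP) = 76/109 = 0.6972
Recall = TP/(TP+FN) = 76/101 = 0.7525
F1 = 2·TP/(2·TP+FP+FN) = 152/210 = 0.7238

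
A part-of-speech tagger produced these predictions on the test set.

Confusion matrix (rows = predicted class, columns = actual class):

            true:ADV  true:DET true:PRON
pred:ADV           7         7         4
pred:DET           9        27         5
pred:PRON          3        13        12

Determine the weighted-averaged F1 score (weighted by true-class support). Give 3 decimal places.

Per-class F1 score (2·TP/(2·TP+FP+FN)):
  ADV: TP=7, FP=7+4=11, FN=9+3=12 → 14/37 = 0.3784
  DET: TP=27, FP=9+5=14, FN=7+13=20 → 54/88 = 0.6136
  PRON: TP=12, FP=3+13=16, FN=4+5=9 → 24/49 = 0.4898
Weighted-F1 score = Σ (supportᵢ/N)·F1 scoreᵢ with N=87: (19/87)·0.3784 + (47/87)·0.6136 + (21/87)·0.4898 = 0.532

0.532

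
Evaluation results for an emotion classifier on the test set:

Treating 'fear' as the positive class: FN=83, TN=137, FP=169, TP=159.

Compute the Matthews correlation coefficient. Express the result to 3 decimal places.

0.106

MCC = (TP·TN − FP·FN) / √((TP+FP)(TP+FN)(TN+FP)(TN+FN))
Numerator = 159·137 − 169·83 = 7756
Denominator = √(328·242·306·220) = √5343592320 = 73099.8791
MCC = 7756 / 73099.8791 = 0.106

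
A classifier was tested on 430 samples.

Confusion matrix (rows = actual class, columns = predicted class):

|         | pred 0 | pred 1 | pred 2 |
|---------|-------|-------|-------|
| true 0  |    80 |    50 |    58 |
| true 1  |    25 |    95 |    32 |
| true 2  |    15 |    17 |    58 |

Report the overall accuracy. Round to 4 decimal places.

Accuracy = trace / total = (80+95+58=233) / 430 = 233/430 = 0.5419

0.5419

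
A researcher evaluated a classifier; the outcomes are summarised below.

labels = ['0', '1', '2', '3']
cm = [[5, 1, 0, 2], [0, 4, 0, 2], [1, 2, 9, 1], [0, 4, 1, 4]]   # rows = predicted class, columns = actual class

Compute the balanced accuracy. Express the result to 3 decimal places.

0.635

Balanced accuracy = mean of per-class recall.
  0: recall = 5/6 = 0.8333
  1: recall = 4/11 = 0.3636
  2: recall = 9/10 = 0.9000
  3: recall = 4/9 = 0.4444
Mean = (0.8333 + 0.3636 + 0.9000 + 0.4444) / 4 = 0.635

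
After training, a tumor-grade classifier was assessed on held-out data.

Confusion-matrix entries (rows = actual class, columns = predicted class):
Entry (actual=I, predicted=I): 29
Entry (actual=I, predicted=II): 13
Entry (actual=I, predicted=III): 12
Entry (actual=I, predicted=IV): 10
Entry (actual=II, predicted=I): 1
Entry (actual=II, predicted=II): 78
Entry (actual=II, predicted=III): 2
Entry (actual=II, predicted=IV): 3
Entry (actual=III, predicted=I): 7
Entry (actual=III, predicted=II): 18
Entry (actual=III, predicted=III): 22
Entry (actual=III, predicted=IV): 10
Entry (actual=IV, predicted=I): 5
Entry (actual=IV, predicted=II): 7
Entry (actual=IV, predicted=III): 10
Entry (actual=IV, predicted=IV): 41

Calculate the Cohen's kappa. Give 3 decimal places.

0.502

Observed agreement pₒ = trace/N = 170/268 = 0.6343
Expected agreement pₑ = Σ (rowᵢ·colᵢ)/N² = (64·42 + 84·116 + 57·46 + 63·64)/268² = 0.2657
κ = (pₒ − pₑ)/(1 − pₑ) = (0.6343 − 0.2657)/(1 − 0.2657) = 0.502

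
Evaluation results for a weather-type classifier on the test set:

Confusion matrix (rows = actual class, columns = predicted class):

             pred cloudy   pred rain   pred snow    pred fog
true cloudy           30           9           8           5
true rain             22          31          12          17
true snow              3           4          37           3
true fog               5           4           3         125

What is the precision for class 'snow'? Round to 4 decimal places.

Treat 'snow' as positive and all other classes as negative.
precision = TP/(TP+FP).
snow: TP=37, FP=8+12+3=23 → 37/60 = 0.61667

0.6167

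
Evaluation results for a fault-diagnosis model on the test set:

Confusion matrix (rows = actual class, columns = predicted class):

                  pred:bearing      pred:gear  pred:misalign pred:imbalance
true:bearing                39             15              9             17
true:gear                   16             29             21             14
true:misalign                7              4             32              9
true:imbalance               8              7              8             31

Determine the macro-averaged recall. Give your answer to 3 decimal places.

0.510

Per-class recall (TP/(TP+FN)):
  bearing: TP=39, FN=15+9+17=41 → 39/80 = 0.4875
  gear: TP=29, FN=16+21+14=51 → 29/80 = 0.3625
  misalign: TP=32, FN=7+4+9=20 → 32/52 = 0.6154
  imbalance: TP=31, FN=8+7+8=23 → 31/54 = 0.5741
Macro-recall = mean = (0.4875 + 0.3625 + 0.6154 + 0.5741) / 4 = 0.510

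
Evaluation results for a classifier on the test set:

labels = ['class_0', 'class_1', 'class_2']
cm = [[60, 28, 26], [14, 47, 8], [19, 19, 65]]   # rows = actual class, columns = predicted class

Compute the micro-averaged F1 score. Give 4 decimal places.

0.6014

Micro-averaging pools counts across classes: ΣTP=172, ΣFP=114, ΣFN=114.
Micro-F1 score = 2·TP/(2·TP+FP+FN) on pooled counts = 0.6014 (equals overall accuracy in single-label multiclass).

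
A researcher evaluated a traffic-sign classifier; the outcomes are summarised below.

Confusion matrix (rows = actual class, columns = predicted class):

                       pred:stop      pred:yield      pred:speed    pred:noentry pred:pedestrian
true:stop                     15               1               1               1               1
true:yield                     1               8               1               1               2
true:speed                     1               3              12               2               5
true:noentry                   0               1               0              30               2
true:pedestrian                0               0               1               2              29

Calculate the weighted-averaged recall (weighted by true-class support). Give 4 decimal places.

Per-class recall (TP/(TP+FN)):
  stop: TP=15, FN=1+1+1+1=4 → 15/19 = 0.78947
  yield: TP=8, FN=1+1+1+2=5 → 8/13 = 0.61538
  speed: TP=12, FN=1+3+2+5=11 → 12/23 = 0.52174
  noentry: TP=30, FN=0+1+0+2=3 → 30/33 = 0.90909
  pedestrian: TP=29, FN=0+0+1+2=3 → 29/32 = 0.90625
Weighted-recall = Σ (supportᵢ/N)·recallᵢ with N=120: (19/120)·0.78947 + (13/120)·0.61538 + (23/120)·0.52174 + (33/120)·0.90909 + (32/120)·0.90625 = 0.7833

0.7833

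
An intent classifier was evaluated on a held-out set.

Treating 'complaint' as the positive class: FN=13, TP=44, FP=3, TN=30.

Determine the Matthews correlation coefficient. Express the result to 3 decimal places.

0.657

MCC = (TP·TN − FP·FN) / √((TP+FP)(TP+FN)(TN+FP)(TN+FN))
Numerator = 44·30 − 3·13 = 1281
Denominator = √(47·57·33·43) = √3801501 = 1949.7438
MCC = 1281 / 1949.7438 = 0.657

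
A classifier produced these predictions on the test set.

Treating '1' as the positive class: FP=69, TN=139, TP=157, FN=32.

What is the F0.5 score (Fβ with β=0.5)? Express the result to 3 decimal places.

Fβ = (1+β²)·TP / ((1+β²)·TP + β²·FN + FP), with β²=1/4
= 1.25·157 / (1.25·157 + 0.25·32 + 69) = 0.718

0.718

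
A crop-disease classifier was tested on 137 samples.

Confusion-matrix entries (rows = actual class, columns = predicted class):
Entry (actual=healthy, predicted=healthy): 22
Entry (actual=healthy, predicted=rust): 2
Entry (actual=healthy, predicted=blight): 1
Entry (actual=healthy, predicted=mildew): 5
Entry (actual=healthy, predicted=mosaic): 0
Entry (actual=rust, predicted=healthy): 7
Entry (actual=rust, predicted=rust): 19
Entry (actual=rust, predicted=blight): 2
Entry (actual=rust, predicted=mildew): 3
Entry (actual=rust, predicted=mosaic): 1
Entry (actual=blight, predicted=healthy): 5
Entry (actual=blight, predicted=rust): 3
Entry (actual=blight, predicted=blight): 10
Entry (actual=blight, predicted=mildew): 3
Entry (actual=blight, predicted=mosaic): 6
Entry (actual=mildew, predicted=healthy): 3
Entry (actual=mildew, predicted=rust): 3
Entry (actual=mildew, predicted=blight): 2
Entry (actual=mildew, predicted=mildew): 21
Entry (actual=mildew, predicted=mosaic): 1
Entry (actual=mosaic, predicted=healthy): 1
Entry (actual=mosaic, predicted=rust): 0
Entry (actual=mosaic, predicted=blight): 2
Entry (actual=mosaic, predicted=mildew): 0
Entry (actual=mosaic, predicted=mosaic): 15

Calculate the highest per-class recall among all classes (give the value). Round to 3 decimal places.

Per-class recall (TP/(TP+FN)):
  healthy: TP=22, FN=2+1+5+0=8 → 22/30 = 0.7333
  rust: TP=19, FN=7+2+3+1=13 → 19/32 = 0.5938
  blight: TP=10, FN=5+3+3+6=17 → 10/27 = 0.3704
  mildew: TP=21, FN=3+3+2+1=9 → 21/30 = 0.7000
  mosaic: TP=15, FN=1+0+2+0=3 → 15/18 = 0.8333
Highest is class 'mosaic' with recall = 0.833.

0.833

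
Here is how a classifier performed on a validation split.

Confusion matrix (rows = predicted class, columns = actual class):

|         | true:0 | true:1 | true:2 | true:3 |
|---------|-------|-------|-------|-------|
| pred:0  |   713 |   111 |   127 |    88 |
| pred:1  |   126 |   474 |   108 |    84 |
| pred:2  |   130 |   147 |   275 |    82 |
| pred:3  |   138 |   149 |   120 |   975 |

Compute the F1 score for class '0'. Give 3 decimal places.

0.664

Take TP from the diagonal, FP from the rest of the '0' prediction marginal, FN from the rest of the '0' actual marginal.
F1 score = 2·TP/(2·TP+FP+FN).
0: TP=713, FP=111+127+88=326, FN=126+130+138=394 → 1426/2146 = 0.6645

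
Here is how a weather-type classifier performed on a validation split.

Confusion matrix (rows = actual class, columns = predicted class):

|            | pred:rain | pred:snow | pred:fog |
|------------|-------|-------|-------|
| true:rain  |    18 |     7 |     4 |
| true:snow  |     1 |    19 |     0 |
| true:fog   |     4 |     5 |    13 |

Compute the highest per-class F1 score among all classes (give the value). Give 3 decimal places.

Per-class F1 score (2·TP/(2·TP+FP+FN)):
  rain: TP=18, FP=1+4=5, FN=7+4=11 → 36/52 = 0.6923
  snow: TP=19, FP=7+5=12, FN=1+0=1 → 38/51 = 0.7451
  fog: TP=13, FP=4+0=4, FN=4+5=9 → 26/39 = 0.6667
Highest is class 'snow' with F1 score = 0.745.

0.745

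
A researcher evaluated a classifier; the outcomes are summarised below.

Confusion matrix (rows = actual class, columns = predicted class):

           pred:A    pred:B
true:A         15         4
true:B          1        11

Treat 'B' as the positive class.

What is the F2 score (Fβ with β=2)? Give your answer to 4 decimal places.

Fβ = (1+β²)·TP / ((1+β²)·TP + β²·FN + FP), with β²=4
= 5·11 / (5·11 + 4·1 + 4) = 0.8730

0.8730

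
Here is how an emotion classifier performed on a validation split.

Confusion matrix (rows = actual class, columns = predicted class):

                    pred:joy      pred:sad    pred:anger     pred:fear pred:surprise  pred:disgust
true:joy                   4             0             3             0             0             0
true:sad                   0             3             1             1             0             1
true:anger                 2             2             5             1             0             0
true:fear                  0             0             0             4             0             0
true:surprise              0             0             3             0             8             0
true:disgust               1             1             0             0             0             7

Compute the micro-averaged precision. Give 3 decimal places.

Micro-averaging pools counts across classes: ΣTP=31, ΣFP=16, ΣFN=16.
Micro-precision = TP/(TP+FP) on pooled counts = 0.660 (equals overall accuracy in single-label multiclass).

0.660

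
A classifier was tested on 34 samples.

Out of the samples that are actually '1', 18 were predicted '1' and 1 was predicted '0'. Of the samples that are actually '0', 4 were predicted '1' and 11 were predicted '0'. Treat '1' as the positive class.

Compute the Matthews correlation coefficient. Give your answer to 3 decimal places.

0.707

MCC = (TP·TN − FP·FN) / √((TP+FP)(TP+FN)(TN+FP)(TN+FN))
Numerator = 18·11 − 4·1 = 194
Denominator = √(22·19·15·12) = √75240 = 274.2991
MCC = 194 / 274.2991 = 0.707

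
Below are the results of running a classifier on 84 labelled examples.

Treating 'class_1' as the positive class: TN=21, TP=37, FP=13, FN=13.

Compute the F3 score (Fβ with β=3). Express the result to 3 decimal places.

0.740

Fβ = (1+β²)·TP / ((1+β²)·TP + β²·FN + FP), with β²=9
= 10·37 / (10·37 + 9·13 + 13) = 0.740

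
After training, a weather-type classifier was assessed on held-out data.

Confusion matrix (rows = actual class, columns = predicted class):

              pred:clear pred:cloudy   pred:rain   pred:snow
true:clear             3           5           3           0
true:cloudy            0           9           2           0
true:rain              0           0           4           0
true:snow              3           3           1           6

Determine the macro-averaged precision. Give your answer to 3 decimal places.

Per-class precision (TP/(TP+FP)):
  clear: TP=3, FP=0+0+3=3 → 3/6 = 0.5000
  cloudy: TP=9, FP=5+0+3=8 → 9/17 = 0.5294
  rain: TP=4, FP=3+2+1=6 → 4/10 = 0.4000
  snow: TP=6, FP=0+0+0=0 → 6/6 = 1.0000
Macro-precision = mean = (0.5000 + 0.5294 + 0.4000 + 1.0000) / 4 = 0.607

0.607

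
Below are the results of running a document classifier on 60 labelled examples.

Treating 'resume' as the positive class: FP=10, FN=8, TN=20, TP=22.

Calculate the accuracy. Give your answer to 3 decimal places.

Accuracy = (TP+TN)/N = (22+20)/60 = 0.700

0.700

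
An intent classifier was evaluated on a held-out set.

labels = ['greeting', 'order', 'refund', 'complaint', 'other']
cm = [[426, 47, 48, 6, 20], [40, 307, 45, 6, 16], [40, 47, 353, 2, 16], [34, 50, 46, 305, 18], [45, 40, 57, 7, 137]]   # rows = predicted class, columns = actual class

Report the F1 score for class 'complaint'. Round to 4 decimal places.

Take TP from the diagonal, FP from the rest of the 'complaint' prediction marginal, FN from the rest of the 'complaint' actual marginal.
F1 score = 2·TP/(2·TP+FP+FN).
complaint: TP=305, FP=34+50+46+18=148, FN=6+6+2+7=21 → 610/779 = 0.78306

0.7831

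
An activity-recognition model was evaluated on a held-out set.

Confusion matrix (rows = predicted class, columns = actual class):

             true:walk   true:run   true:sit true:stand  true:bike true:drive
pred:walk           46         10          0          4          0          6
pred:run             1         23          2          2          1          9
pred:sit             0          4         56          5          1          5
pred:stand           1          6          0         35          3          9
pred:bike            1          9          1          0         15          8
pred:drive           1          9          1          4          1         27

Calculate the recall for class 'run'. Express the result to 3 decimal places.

0.377

Treat 'run' as positive and all other classes as negative.
recall = TP/(TP+FN).
run: TP=23, FN=10+4+6+9+9=38 → 23/61 = 0.3770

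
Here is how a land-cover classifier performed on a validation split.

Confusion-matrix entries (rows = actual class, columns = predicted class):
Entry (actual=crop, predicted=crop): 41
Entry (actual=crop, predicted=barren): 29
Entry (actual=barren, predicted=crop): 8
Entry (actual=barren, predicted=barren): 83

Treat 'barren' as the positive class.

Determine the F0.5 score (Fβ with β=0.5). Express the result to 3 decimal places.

0.770

Fβ = (1+β²)·TP / ((1+β²)·TP + β²·FN + FP), with β²=1/4
= 1.25·83 / (1.25·83 + 0.25·8 + 29) = 0.770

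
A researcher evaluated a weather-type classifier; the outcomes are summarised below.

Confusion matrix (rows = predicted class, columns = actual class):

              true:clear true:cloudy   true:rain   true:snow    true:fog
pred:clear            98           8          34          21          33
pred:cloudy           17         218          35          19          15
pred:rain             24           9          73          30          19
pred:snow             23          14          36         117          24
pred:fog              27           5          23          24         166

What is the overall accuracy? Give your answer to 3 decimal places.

0.604

Accuracy = trace / total = (98+218+73+117+166=672) / 1112 = 672/1112 = 0.604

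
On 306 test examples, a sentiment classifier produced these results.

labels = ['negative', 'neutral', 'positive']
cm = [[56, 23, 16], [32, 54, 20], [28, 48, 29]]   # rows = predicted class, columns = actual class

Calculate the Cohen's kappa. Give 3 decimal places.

0.183

Observed agreement pₒ = trace/N = 139/306 = 0.4542
Expected agreement pₑ = Σ (rowᵢ·colᵢ)/N² = (116·95 + 125·106 + 65·105)/306² = 0.3321
κ = (pₒ − pₑ)/(1 − pₑ) = (0.4542 − 0.3321)/(1 − 0.3321) = 0.183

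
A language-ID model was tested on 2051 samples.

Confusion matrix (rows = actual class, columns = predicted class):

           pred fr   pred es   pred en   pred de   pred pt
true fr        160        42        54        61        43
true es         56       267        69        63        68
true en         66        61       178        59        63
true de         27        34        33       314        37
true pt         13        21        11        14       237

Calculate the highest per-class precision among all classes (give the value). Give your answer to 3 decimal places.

0.628

Per-class precision (TP/(TP+FP)):
  fr: TP=160, FP=56+66+27+13=162 → 160/322 = 0.4969
  es: TP=267, FP=42+61+34+21=158 → 267/425 = 0.6282
  en: TP=178, FP=54+69+33+11=167 → 178/345 = 0.5159
  de: TP=314, FP=61+63+59+14=197 → 314/511 = 0.6145
  pt: TP=237, FP=43+68+63+37=211 → 237/448 = 0.5290
Highest is class 'es' with precision = 0.628.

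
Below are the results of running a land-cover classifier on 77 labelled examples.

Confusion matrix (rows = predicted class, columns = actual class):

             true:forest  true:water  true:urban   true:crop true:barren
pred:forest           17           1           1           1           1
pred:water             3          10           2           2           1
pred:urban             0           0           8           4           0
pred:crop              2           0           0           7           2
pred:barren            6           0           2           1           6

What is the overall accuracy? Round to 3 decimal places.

Accuracy = trace / total = (17+10+8+7+6=48) / 77 = 48/77 = 0.623

0.623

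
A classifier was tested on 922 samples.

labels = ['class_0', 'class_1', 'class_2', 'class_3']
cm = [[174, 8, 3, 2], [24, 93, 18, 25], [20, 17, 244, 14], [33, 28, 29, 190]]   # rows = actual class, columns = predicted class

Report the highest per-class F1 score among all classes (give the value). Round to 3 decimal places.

Per-class F1 score (2·TP/(2·TP+FP+FN)):
  class_0: TP=174, FP=24+20+33=77, FN=8+3+2=13 → 348/438 = 0.7945
  class_1: TP=93, FP=8+17+28=53, FN=24+18+25=67 → 186/306 = 0.6078
  class_2: TP=244, FP=3+18+29=50, FN=20+17+14=51 → 488/589 = 0.8285
  class_3: TP=190, FP=2+25+14=41, FN=33+28+29=90 → 380/511 = 0.7436
Highest is class 'class_2' with F1 score = 0.829.

0.829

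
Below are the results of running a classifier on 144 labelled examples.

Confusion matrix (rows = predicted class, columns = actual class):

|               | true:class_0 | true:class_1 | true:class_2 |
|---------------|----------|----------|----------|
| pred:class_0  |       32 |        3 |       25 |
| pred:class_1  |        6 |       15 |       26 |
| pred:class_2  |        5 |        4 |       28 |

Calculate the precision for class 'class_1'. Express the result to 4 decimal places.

0.3191

precision = TP/(TP+FP).
class_1: TP=15, FP=6+26=32 → 15/47 = 0.31915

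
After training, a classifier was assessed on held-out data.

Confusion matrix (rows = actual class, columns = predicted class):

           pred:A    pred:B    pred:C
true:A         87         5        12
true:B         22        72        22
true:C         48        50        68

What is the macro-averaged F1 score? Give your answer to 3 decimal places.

0.589

Per-class F1 score (2·TP/(2·TP+FP+FN)):
  A: TP=87, FP=22+48=70, FN=5+12=17 → 174/261 = 0.6667
  B: TP=72, FP=5+50=55, FN=22+22=44 → 144/243 = 0.5926
  C: TP=68, FP=12+22=34, FN=48+50=98 → 136/268 = 0.5075
Macro-F1 score = mean = (0.6667 + 0.5926 + 0.5075) / 3 = 0.589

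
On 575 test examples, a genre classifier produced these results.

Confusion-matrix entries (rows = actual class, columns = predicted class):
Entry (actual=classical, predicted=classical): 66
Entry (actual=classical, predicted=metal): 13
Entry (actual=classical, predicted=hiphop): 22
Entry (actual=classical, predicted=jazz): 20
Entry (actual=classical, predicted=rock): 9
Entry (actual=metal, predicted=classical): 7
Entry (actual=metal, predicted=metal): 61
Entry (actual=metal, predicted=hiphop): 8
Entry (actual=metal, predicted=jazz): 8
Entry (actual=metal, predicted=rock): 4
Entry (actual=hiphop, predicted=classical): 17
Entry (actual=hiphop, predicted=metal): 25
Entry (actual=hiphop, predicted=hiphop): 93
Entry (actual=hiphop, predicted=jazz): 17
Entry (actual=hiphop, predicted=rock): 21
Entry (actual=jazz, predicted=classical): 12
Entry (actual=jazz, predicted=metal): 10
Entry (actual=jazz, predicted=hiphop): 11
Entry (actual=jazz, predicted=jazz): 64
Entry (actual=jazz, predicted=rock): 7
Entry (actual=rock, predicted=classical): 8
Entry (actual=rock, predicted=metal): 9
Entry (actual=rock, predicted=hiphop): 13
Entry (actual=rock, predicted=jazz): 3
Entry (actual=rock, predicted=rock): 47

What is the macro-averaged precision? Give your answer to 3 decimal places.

Per-class precision (TP/(TP+FP)):
  classical: TP=66, FP=7+17+12+8=44 → 66/110 = 0.6000
  metal: TP=61, FP=13+25+10+9=57 → 61/118 = 0.5169
  hiphop: TP=93, FP=22+8+11+13=54 → 93/147 = 0.6327
  jazz: TP=64, FP=20+8+17+3=48 → 64/112 = 0.5714
  rock: TP=47, FP=9+4+21+7=41 → 47/88 = 0.5341
Macro-precision = mean = (0.6000 + 0.5169 + 0.6327 + 0.5714 + 0.5341) / 5 = 0.571

0.571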